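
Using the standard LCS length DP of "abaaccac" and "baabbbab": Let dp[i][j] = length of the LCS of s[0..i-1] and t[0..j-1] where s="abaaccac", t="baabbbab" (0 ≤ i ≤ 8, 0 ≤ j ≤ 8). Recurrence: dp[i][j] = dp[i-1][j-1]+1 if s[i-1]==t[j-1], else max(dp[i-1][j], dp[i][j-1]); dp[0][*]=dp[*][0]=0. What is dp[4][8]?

3

   ''  b  a  a  b  b  b  a  b
''  0  0  0  0  0  0  0  0  0
 a  0  0  1  1  1  1  1  1  1
 b  0  1  1  1  2  2  2  2  2
 a  0  1  2  2  2  2  2  3  3
 a  0  1  2  3  3  3  3  3  3
 c  0  1  2  3  3  3  3  3  3
 c  0  1  2  3  3  3  3  3  3
 a  0  1  2  3  3  3  3  4  4
 c  0  1  2  3  3  3  3  4  4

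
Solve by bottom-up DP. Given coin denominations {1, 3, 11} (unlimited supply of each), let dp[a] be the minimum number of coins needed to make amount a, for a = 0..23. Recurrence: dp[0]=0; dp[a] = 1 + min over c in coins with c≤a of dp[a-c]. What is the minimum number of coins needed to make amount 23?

 a  0  1  2  3  4  5  6  7  8  9 10 11 12 13 14 15 16 17 18 19 20 21 22 23
dp  0  1  2  1  2  3  2  3  4  3  4  1  2  3  2  3  4  3  4  5  4  5  2  3

3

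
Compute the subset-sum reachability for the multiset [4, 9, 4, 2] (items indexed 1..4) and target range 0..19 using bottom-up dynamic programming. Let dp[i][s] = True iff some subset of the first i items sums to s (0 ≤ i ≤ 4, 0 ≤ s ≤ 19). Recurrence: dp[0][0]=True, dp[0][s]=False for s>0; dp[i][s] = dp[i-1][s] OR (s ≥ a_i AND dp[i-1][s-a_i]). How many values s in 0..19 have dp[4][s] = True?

i\s   0   1   2   3   4   5   6   7   8   9  10  11  12  13  14  15  16  17  18  19
  0   T   F   F   F   F   F   F   F   F   F   F   F   F   F   F   F   F   F   F   F
  1   T   F   F   F   T   F   F   F   F   F   F   F   F   F   F   F   F   F   F   F
  2   T   F   F   F   T   F   F   F   F   T   F   F   F   T   F   F   F   F   F   F
  3   T   F   F   F   T   F   F   F   T   T   F   F   F   T   F   F   F   T   F   F
  4   T   F   T   F   T   F   T   F   T   T   T   T   F   T   F   T   F   T   F   T

12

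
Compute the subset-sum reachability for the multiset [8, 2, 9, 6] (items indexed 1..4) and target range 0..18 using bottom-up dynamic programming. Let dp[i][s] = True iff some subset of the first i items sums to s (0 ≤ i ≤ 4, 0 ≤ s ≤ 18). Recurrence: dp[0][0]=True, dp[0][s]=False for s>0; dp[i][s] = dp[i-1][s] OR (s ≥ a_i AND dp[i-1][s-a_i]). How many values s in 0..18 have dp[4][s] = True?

i\s   0   1   2   3   4   5   6   7   8   9  10  11  12  13  14  15  16  17  18
  0   T   F   F   F   F   F   F   F   F   F   F   F   F   F   F   F   F   F   F
  1   T   F   F   F   F   F   F   F   T   F   F   F   F   F   F   F   F   F   F
  2   T   F   T   F   F   F   F   F   T   F   T   F   F   F   F   F   F   F   F
  3   T   F   T   F   F   F   F   F   T   T   T   T   F   F   F   F   F   T   F
  4   T   F   T   F   F   F   T   F   T   T   T   T   F   F   T   T   T   T   F

11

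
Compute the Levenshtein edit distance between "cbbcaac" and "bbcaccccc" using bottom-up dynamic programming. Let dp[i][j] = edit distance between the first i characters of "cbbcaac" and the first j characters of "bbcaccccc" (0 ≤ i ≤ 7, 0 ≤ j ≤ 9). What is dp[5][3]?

2

   ''  b  b  c  a  c  c  c  c  c
''  0  1  2  3  4  5  6  7  8  9
 c  1  1  2  2  3  4  5  6  7  8
 b  2  1  1  2  3  4  5  6  7  8
 b  3  2  1  2  3  4  5  6  7  8
 c  4  3  2  1  2  3  4  5  6  7
 a  5  4  3  2  1  2  3  4  5  6
 a  6  5  4  3  2  2  3  4  5  6
 c  7  6  5  4  3  2  2  3  4  5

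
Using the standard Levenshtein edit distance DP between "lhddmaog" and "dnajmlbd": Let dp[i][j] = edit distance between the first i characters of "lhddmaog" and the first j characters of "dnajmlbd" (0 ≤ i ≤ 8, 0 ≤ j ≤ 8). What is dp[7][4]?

   ''  d  n  a  j  m  l  b  d
''  0  1  2  3  4  5  6  7  8
 l  1  1  2  3  4  5  5  6  7
 h  2  2  2  3  4  5  6  6  7
 d  3  2  3  3  4  5  6  7  6
 d  4  3  3  4  4  5  6  7  7
 m  5  4  4  4  5  4  5  6  7
 a  6  5  5  4  5  5  5  6  7
 o  7  6  6  5  5  6  6  6  7
 g  8  7  7  6  6  6  7  7  7

5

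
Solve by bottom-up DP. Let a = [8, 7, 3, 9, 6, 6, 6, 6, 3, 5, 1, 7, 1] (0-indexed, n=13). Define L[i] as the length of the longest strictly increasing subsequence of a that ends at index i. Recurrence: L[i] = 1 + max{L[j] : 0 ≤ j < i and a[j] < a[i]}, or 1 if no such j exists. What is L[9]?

   i    0    1    2    3    4    5    6    7    8    9   10   11   12
a[i]    8    7    3    9    6    6    6    6    3    5    1    7    1
L[i]    1    1    1    2    2    2    2    2    1    2    1    3    1

2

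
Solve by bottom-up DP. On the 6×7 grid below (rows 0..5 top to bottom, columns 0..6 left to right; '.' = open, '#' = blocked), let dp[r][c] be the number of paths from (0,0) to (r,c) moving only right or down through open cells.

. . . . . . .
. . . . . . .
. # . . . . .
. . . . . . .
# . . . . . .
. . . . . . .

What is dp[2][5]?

r\c   0   1   2   3   4   5   6
  0   1   1   1   1   1   1   1
  1   1   2   3   4   5   6   7
  2   1   0   3   7  12  18  25
  3   1   1   4  11  23  41  66
  4   0   1   5  16  39  80 146
  5   0   1   6  22  61 141 287

18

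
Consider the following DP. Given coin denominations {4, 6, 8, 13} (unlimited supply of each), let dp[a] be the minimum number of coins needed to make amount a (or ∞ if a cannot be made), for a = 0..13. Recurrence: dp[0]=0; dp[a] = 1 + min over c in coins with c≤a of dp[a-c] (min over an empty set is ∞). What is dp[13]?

1

 a  0  1  2  3  4  5  6  7  8  9 10 11 12 13
dp  0  -  -  -  1  -  1  -  1  -  2  -  2  1
(- denotes ∞ / unreachable)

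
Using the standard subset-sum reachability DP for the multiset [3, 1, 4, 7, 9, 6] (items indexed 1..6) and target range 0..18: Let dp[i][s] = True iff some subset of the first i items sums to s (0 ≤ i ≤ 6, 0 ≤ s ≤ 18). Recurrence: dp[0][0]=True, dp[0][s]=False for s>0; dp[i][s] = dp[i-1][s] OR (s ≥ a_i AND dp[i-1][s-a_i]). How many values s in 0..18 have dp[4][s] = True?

12

i\s   0   1   2   3   4   5   6   7   8   9  10  11  12  13  14  15  16  17  18
  0   T   F   F   F   F   F   F   F   F   F   F   F   F   F   F   F   F   F   F
  1   T   F   F   T   F   F   F   F   F   F   F   F   F   F   F   F   F   F   F
  2   T   T   F   T   T   F   F   F   F   F   F   F   F   F   F   F   F   F   F
  3   T   T   F   T   T   T   F   T   T   F   F   F   F   F   F   F   F   F   F
  4   T   T   F   T   T   T   F   T   T   F   T   T   T   F   T   T   F   F   F
  5   T   T   F   T   T   T   F   T   T   T   T   T   T   T   T   T   T   T   F
  6   T   T   F   T   T   T   T   T   T   T   T   T   T   T   T   T   T   T   T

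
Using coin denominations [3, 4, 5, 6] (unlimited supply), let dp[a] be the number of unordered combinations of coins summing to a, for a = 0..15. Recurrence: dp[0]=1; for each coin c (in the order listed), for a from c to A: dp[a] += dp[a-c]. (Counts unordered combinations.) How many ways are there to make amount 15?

after  coin     0     1     2     3     4     5     6     7     8     9    10    11    12    13    14    15
          3     1     0     0     1     0     0     1     0     0     1     0     0     1     0     0     1
          4     1     0     0     1     1     0     1     1     1     1     1     1     2     1     1     2
          5     1     0     0     1     1     1     1     1     2     2     2     2     3     3     3     4
          6     1     0     0     1     1     1     2     1     2     3     3     3     5     4     5     7

7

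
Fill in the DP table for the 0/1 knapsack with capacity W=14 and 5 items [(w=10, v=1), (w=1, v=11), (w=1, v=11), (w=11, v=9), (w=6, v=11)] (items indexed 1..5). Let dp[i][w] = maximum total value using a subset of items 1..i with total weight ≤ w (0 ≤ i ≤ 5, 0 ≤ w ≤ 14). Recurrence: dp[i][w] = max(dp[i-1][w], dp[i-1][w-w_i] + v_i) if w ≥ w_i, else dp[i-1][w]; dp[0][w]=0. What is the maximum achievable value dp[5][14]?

i\w   0   1   2   3   4   5   6   7   8   9  10  11  12  13  14
  0   0   0   0   0   0   0   0   0   0   0   0   0   0   0   0
  1   0   0   0   0   0   0   0   0   0   0   1   1   1   1   1
  2   0  11  11  11  11  11  11  11  11  11  11  12  12  12  12
  3   0  11  22  22  22  22  22  22  22  22  22  22  23  23  23
  4   0  11  22  22  22  22  22  22  22  22  22  22  23  31  31
  5   0  11  22  22  22  22  22  22  33  33  33  33  33  33  33

33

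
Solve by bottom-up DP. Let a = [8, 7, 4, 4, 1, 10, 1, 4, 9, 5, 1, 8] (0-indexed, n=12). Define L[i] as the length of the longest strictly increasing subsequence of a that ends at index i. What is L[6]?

   i    0    1    2    3    4    5    6    7    8    9   10   11
a[i]    8    7    4    4    1   10    1    4    9    5    1    8
L[i]    1    1    1    1    1    2    1    2    3    3    1    4

1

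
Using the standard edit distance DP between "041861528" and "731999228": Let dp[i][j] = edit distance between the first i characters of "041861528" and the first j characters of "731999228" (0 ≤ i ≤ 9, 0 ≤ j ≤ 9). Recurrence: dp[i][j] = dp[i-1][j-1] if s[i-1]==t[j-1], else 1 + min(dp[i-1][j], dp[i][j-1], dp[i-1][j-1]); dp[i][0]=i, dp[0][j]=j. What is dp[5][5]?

   ''  7  3  1  9  9  9  2  2  8
''  0  1  2  3  4  5  6  7  8  9
 0  1  1  2  3  4  5  6  7  8  9
 4  2  2  2  3  4  5  6  7  8  9
 1  3  3  3  2  3  4  5  6  7  8
 8  4  4  4  3  3  4  5  6  7  7
 6  5  5  5  4  4  4  5  6  7  8
 1  6  6  6  5  5  5  5  6  7  8
 5  7  7  7  6  6  6  6  6  7  8
 2  8  8  8  7  7  7  7  6  6  7
 8  9  9  9  8  8  8  8  7  7  6

4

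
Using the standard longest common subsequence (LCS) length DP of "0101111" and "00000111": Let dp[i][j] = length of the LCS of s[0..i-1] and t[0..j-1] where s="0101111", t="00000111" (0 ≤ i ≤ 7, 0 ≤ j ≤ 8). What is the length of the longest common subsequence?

   ''  0  0  0  0  0  1  1  1
''  0  0  0  0  0  0  0  0  0
 0  0  1  1  1  1  1  1  1  1
 1  0  1  1  1  1  1  2  2  2
 0  0  1  2  2  2  2  2  2  2
 1  0  1  2  2  2  2  3  3  3
 1  0  1  2  2  2  2  3  4  4
 1  0  1  2  2  2  2  3  4  5
 1  0  1  2  2  2  2  3  4  5

5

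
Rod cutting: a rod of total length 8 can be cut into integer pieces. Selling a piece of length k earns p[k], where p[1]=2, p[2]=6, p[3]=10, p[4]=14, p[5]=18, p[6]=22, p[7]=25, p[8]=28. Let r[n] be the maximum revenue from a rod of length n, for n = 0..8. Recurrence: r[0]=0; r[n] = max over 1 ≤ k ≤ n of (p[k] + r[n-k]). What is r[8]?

   n    0    1    2    3    4    5    6    7    8
r[n]    0    2    6   10   14   18   22   25   28

28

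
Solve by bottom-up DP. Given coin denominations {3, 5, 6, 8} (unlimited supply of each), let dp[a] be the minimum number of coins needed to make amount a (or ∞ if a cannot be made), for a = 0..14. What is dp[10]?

2

 a  0  1  2  3  4  5  6  7  8  9 10 11 12 13 14
dp  0  -  -  1  -  1  1  -  1  2  2  2  2  2  2
(- denotes ∞ / unreachable)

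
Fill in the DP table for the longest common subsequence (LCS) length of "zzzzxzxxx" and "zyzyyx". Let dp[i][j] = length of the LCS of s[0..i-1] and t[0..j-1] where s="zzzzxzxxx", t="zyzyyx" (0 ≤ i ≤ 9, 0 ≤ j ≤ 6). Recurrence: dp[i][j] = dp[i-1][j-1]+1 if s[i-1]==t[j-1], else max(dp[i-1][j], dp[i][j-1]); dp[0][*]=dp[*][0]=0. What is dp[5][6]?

3

   ''  z  y  z  y  y  x
''  0  0  0  0  0  0  0
 z  0  1  1  1  1  1  1
 z  0  1  1  2  2  2  2
 z  0  1  1  2  2  2  2
 z  0  1  1  2  2  2  2
 x  0  1  1  2  2  2  3
 z  0  1  1  2  2  2  3
 x  0  1  1  2  2  2  3
 x  0  1  1  2  2  2  3
 x  0  1  1  2  2  2  3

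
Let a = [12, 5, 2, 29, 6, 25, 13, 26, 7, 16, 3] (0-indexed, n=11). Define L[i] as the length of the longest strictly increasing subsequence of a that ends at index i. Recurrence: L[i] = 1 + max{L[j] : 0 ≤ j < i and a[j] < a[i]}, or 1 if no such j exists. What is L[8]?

   i    0    1    2    3    4    5    6    7    8    9   10
a[i]   12    5    2   29    6   25   13   26    7   16    3
L[i]    1    1    1    2    2    3    3    4    3    4    2

3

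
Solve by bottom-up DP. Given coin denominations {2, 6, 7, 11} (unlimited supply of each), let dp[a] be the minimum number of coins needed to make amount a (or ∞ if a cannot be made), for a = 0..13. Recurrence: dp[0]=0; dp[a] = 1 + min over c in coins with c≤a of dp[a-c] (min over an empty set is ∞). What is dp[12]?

 a  0  1  2  3  4  5  6  7  8  9 10 11 12 13
dp  0  -  1  -  2  -  1  1  2  2  3  1  2  2
(- denotes ∞ / unreachable)

2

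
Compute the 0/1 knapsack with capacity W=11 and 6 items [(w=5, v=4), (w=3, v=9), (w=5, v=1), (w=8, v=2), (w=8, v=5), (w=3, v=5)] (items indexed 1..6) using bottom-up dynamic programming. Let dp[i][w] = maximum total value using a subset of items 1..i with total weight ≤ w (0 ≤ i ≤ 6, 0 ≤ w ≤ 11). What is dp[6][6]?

14

i\w   0   1   2   3   4   5   6   7   8   9  10  11
  0   0   0   0   0   0   0   0   0   0   0   0   0
  1   0   0   0   0   0   4   4   4   4   4   4   4
  2   0   0   0   9   9   9   9   9  13  13  13  13
  3   0   0   0   9   9   9   9   9  13  13  13  13
  4   0   0   0   9   9   9   9   9  13  13  13  13
  5   0   0   0   9   9   9   9   9  13  13  13  14
  6   0   0   0   9   9   9  14  14  14  14  14  18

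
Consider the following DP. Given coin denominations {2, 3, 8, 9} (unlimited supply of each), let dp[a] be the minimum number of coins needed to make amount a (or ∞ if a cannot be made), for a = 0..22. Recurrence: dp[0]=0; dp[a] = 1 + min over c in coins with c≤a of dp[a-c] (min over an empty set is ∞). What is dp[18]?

2

 a  0  1  2  3  4  5  6  7  8  9 10 11 12 13 14 15 16 17 18 19 20 21 22
dp  0  -  1  1  2  2  2  3  1  1  2  2  2  3  3  3  2  2  2  3  3  3  4
(- denotes ∞ / unreachable)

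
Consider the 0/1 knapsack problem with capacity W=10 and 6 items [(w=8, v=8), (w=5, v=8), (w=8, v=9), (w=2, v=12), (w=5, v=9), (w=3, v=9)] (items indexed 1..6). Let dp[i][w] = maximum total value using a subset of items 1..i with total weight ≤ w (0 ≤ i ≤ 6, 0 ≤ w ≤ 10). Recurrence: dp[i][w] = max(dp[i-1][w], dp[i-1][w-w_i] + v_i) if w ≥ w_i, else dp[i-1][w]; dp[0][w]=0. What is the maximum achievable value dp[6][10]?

30

i\w   0   1   2   3   4   5   6   7   8   9  10
  0   0   0   0   0   0   0   0   0   0   0   0
  1   0   0   0   0   0   0   0   0   8   8   8
  2   0   0   0   0   0   8   8   8   8   8   8
  3   0   0   0   0   0   8   8   8   9   9   9
  4   0   0  12  12  12  12  12  20  20  20  21
  5   0   0  12  12  12  12  12  21  21  21  21
  6   0   0  12  12  12  21  21  21  21  21  30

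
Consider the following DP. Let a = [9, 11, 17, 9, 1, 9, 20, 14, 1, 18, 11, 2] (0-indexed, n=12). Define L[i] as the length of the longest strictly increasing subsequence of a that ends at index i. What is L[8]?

1

   i    0    1    2    3    4    5    6    7    8    9   10   11
a[i]    9   11   17    9    1    9   20   14    1   18   11    2
L[i]    1    2    3    1    1    2    4    3    1    4    3    2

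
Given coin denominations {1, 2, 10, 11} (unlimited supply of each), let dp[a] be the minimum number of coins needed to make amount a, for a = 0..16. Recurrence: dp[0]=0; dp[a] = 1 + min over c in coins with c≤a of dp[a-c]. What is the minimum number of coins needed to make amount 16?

 a  0  1  2  3  4  5  6  7  8  9 10 11 12 13 14 15 16
dp  0  1  1  2  2  3  3  4  4  5  1  1  2  2  3  3  4

4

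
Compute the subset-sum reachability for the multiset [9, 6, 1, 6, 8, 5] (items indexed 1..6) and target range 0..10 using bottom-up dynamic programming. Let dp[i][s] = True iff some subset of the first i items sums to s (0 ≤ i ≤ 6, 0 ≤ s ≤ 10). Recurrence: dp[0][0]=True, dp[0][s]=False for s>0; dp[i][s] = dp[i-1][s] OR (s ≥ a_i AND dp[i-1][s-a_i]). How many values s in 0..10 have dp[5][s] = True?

i\s   0   1   2   3   4   5   6   7   8   9  10
  0   T   F   F   F   F   F   F   F   F   F   F
  1   T   F   F   F   F   F   F   F   F   T   F
  2   T   F   F   F   F   F   T   F   F   T   F
  3   T   T   F   F   F   F   T   T   F   T   T
  4   T   T   F   F   F   F   T   T   F   T   T
  5   T   T   F   F   F   F   T   T   T   T   T
  6   T   T   F   F   F   T   T   T   T   T   T

7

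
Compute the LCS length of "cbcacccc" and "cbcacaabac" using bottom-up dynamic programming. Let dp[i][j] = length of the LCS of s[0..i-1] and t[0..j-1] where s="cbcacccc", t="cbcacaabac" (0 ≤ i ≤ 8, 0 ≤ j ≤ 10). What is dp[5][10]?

   ''  c  b  c  a  c  a  a  b  a  c
''  0  0  0  0  0  0  0  0  0  0  0
 c  0  1  1  1  1  1  1  1  1  1  1
 b  0  1  2  2  2  2  2  2  2  2  2
 c  0  1  2  3  3  3  3  3  3  3  3
 a  0  1  2  3  4  4  4  4  4  4  4
 c  0  1  2  3  4  5  5  5  5  5  5
 c  0  1  2  3  4  5  5  5  5  5  6
 c  0  1  2  3  4  5  5  5  5  5  6
 c  0  1  2  3  4  5  5  5  5  5  6

5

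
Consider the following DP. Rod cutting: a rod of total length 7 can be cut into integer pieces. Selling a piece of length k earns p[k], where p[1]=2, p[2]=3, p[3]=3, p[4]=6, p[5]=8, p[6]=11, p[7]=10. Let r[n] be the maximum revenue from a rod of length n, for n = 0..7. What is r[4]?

8

   n    0    1    2    3    4    5    6    7
r[n]    0    2    4    6    8   10   12   14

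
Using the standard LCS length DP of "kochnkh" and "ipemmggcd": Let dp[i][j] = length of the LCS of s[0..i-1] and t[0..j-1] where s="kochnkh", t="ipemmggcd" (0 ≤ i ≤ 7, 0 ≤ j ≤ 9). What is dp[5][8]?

   ''  i  p  e  m  m  g  g  c  d
''  0  0  0  0  0  0  0  0  0  0
 k  0  0  0  0  0  0  0  0  0  0
 o  0  0  0  0  0  0  0  0  0  0
 c  0  0  0  0  0  0  0  0  1  1
 h  0  0  0  0  0  0  0  0  1  1
 n  0  0  0  0  0  0  0  0  1  1
 k  0  0  0  0  0  0  0  0  1  1
 h  0  0  0  0  0  0  0  0  1  1

1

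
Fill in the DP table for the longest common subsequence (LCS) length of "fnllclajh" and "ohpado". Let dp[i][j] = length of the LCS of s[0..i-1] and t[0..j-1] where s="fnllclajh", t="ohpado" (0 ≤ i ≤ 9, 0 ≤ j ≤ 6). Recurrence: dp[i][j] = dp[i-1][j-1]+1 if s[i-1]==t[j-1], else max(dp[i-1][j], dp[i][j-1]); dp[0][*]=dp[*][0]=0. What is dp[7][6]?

1

   ''  o  h  p  a  d  o
''  0  0  0  0  0  0  0
 f  0  0  0  0  0  0  0
 n  0  0  0  0  0  0  0
 l  0  0  0  0  0  0  0
 l  0  0  0  0  0  0  0
 c  0  0  0  0  0  0  0
 l  0  0  0  0  0  0  0
 a  0  0  0  0  1  1  1
 j  0  0  0  0  1  1  1
 h  0  0  1  1  1  1  1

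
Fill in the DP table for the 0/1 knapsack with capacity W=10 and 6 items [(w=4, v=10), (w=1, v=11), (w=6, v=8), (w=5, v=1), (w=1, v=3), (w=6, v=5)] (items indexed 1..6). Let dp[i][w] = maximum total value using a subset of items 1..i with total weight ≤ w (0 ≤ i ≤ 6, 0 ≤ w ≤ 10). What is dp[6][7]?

i\w   0   1   2   3   4   5   6   7   8   9  10
  0   0   0   0   0   0   0   0   0   0   0   0
  1   0   0   0   0  10  10  10  10  10  10  10
  2   0  11  11  11  11  21  21  21  21  21  21
  3   0  11  11  11  11  21  21  21  21  21  21
  4   0  11  11  11  11  21  21  21  21  21  22
  5   0  11  14  14  14  21  24  24  24  24  24
  6   0  11  14  14  14  21  24  24  24  24  24

24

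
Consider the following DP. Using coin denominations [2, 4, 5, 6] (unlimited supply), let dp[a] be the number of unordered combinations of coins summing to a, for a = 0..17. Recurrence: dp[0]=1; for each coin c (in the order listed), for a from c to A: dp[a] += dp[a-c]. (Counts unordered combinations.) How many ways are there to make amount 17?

8

after  coin     0     1     2     3     4     5     6     7     8     9    10    11    12    13    14    15    16    17
          2     1     0     1     0     1     0     1     0     1     0     1     0     1     0     1     0     1     0
          4     1     0     1     0     2     0     2     0     3     0     3     0     4     0     4     0     5     0
          5     1     0     1     0     2     1     2     1     3     2     4     2     5     3     6     4     7     5
          6     1     0     1     0     2     1     3     1     4     2     6     3     8     4    10     6    13     8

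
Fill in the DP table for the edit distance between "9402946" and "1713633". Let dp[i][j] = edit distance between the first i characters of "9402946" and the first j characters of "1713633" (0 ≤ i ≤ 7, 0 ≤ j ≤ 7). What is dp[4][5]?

   ''  1  7  1  3  6  3  3
''  0  1  2  3  4  5  6  7
 9  1  1  2  3  4  5  6  7
 4  2  2  2  3  4  5  6  7
 0  3  3  3  3  4  5  6  7
 2  4  4  4  4  4  5  6  7
 9  5  5  5  5  5  5  6  7
 4  6  6  6  6  6  6  6  7
 6  7  7  7  7  7  6  7  7

5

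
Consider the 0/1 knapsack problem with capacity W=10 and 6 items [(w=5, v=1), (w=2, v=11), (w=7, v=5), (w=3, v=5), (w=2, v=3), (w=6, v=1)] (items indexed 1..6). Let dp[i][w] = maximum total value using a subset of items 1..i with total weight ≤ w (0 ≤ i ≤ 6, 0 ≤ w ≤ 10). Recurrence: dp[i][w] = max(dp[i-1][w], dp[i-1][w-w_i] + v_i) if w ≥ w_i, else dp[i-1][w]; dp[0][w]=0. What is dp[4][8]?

16

i\w   0   1   2   3   4   5   6   7   8   9  10
  0   0   0   0   0   0   0   0   0   0   0   0
  1   0   0   0   0   0   1   1   1   1   1   1
  2   0   0  11  11  11  11  11  12  12  12  12
  3   0   0  11  11  11  11  11  12  12  16  16
  4   0   0  11  11  11  16  16  16  16  16  17
  5   0   0  11  11  14  16  16  19  19  19  19
  6   0   0  11  11  14  16  16  19  19  19  19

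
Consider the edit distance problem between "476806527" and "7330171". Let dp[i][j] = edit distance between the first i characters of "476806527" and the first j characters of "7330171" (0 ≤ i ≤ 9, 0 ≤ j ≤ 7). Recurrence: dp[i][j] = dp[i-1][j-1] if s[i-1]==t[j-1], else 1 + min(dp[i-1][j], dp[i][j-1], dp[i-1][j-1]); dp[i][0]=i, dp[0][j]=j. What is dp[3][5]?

5

   ''  7  3  3  0  1  7  1
''  0  1  2  3  4  5  6  7
 4  1  1  2  3  4  5  6  7
 7  2  1  2  3  4  5  5  6
 6  3  2  2  3  4  5  6  6
 8  4  3  3  3  4  5  6  7
 0  5  4  4  4  3  4  5  6
 6  6  5  5  5  4  4  5  6
 5  7  6  6  6  5  5  5  6
 2  8  7  7  7  6  6  6  6
 7  9  8  8  8  7  7  6  7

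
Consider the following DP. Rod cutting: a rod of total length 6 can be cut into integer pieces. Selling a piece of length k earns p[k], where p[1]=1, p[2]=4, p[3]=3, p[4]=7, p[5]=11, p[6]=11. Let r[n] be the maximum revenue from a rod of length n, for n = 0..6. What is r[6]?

12

   n    0    1    2    3    4    5    6
r[n]    0    1    4    5    8   11   12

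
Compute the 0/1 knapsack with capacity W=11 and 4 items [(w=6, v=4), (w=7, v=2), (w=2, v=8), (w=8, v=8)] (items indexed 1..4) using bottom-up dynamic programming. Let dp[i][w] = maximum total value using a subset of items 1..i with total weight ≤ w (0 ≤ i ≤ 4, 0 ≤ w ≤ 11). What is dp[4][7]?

8

i\w   0   1   2   3   4   5   6   7   8   9  10  11
  0   0   0   0   0   0   0   0   0   0   0   0   0
  1   0   0   0   0   0   0   4   4   4   4   4   4
  2   0   0   0   0   0   0   4   4   4   4   4   4
  3   0   0   8   8   8   8   8   8  12  12  12  12
  4   0   0   8   8   8   8   8   8  12  12  16  16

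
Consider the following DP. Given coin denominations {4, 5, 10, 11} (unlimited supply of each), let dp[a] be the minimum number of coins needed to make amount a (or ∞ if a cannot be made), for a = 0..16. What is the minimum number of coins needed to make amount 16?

 a  0  1  2  3  4  5  6  7  8  9 10 11 12 13 14 15 16
dp  0  -  -  -  1  1  -  -  2  2  1  1  3  3  2  2  2
(- denotes ∞ / unreachable)

2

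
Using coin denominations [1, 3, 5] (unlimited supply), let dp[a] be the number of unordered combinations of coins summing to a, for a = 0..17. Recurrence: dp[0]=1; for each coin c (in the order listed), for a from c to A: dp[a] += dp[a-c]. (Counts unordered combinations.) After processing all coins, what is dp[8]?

after  coin     0     1     2     3     4     5     6     7     8     9    10    11    12    13    14    15    16    17
          1     1     1     1     1     1     1     1     1     1     1     1     1     1     1     1     1     1     1
          3     1     1     1     2     2     2     3     3     3     4     4     4     5     5     5     6     6     6
          5     1     1     1     2     2     3     4     4     5     6     7     8     9    10    11    13    14    15

5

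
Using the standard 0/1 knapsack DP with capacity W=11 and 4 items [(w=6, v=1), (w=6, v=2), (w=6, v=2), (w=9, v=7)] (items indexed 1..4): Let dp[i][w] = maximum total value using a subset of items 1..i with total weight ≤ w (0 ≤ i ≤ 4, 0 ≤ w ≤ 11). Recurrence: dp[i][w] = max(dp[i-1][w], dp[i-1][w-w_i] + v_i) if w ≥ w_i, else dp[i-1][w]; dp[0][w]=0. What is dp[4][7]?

i\w   0   1   2   3   4   5   6   7   8   9  10  11
  0   0   0   0   0   0   0   0   0   0   0   0   0
  1   0   0   0   0   0   0   1   1   1   1   1   1
  2   0   0   0   0   0   0   2   2   2   2   2   2
  3   0   0   0   0   0   0   2   2   2   2   2   2
  4   0   0   0   0   0   0   2   2   2   7   7   7

2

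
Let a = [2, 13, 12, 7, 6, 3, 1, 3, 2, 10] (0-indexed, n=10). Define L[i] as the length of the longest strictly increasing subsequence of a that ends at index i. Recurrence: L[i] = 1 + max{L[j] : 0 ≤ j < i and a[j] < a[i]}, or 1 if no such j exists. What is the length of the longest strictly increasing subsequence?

   i    0    1    2    3    4    5    6    7    8    9
a[i]    2   13   12    7    6    3    1    3    2   10
L[i]    1    2    2    2    2    2    1    2    2    3

3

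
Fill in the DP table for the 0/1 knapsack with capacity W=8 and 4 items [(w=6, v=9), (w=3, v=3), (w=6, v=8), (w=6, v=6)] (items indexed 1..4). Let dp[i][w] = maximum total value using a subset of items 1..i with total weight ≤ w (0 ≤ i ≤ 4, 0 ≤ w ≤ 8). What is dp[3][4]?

i\w   0   1   2   3   4   5   6   7   8
  0   0   0   0   0   0   0   0   0   0
  1   0   0   0   0   0   0   9   9   9
  2   0   0   0   3   3   3   9   9   9
  3   0   0   0   3   3   3   9   9   9
  4   0   0   0   3   3   3   9   9   9

3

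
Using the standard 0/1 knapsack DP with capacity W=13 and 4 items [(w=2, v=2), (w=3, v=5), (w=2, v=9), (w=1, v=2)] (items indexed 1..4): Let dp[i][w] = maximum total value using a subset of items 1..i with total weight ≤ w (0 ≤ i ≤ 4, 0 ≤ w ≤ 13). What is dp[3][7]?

16

i\w   0   1   2   3   4   5   6   7   8   9  10  11  12  13
  0   0   0   0   0   0   0   0   0   0   0   0   0   0   0
  1   0   0   2   2   2   2   2   2   2   2   2   2   2   2
  2   0   0   2   5   5   7   7   7   7   7   7   7   7   7
  3   0   0   9   9  11  14  14  16  16  16  16  16  16  16
  4   0   2   9  11  11  14  16  16  18  18  18  18  18  18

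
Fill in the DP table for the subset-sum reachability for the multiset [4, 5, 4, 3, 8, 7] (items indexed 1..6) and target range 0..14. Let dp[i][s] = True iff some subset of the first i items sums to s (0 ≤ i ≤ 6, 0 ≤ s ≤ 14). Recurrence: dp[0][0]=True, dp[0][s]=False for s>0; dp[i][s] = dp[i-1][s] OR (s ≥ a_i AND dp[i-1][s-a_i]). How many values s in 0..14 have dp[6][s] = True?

12

i\s   0   1   2   3   4   5   6   7   8   9  10  11  12  13  14
  0   T   F   F   F   F   F   F   F   F   F   F   F   F   F   F
  1   T   F   F   F   T   F   F   F   F   F   F   F   F   F   F
  2   T   F   F   F   T   T   F   F   F   T   F   F   F   F   F
  3   T   F   F   F   T   T   F   F   T   T   F   F   F   T   F
  4   T   F   F   T   T   T   F   T   T   T   F   T   T   T   F
  5   T   F   F   T   T   T   F   T   T   T   F   T   T   T   F
  6   T   F   F   T   T   T   F   T   T   T   T   T   T   T   T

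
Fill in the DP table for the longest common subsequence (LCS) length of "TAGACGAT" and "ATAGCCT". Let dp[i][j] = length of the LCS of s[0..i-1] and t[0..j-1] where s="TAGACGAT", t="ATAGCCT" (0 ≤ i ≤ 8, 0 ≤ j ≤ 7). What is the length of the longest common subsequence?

   ''  A  T  A  G  C  C  T
''  0  0  0  0  0  0  0  0
 T  0  0  1  1  1  1  1  1
 A  0  1  1  2  2  2  2  2
 G  0  1  1  2  3  3  3  3
 A  0  1  1  2  3  3  3  3
 C  0  1  1  2  3  4  4  4
 G  0  1  1  2  3  4  4  4
 A  0  1  1  2  3  4  4  4
 T  0  1  2  2  3  4  4  5

5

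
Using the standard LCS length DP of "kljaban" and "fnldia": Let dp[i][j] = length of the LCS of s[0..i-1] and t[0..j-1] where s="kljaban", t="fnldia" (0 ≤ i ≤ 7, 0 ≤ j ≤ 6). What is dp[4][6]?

2

   ''  f  n  l  d  i  a
''  0  0  0  0  0  0  0
 k  0  0  0  0  0  0  0
 l  0  0  0  1  1  1  1
 j  0  0  0  1  1  1  1
 a  0  0  0  1  1  1  2
 b  0  0  0  1  1  1  2
 a  0  0  0  1  1  1  2
 n  0  0  1  1  1  1  2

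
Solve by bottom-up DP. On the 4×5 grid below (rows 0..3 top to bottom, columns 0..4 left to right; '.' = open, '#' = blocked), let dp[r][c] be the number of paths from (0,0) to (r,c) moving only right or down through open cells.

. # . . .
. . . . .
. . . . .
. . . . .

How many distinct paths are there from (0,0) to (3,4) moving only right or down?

r\c   0   1   2   3   4
  0   1   0   0   0   0
  1   1   1   1   1   1
  2   1   2   3   4   5
  3   1   3   6  10  15

15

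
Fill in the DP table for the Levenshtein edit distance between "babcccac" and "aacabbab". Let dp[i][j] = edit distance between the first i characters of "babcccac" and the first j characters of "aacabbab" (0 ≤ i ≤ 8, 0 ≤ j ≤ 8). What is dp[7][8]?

6

   ''  a  a  c  a  b  b  a  b
''  0  1  2  3  4  5  6  7  8
 b  1  1  2  3  4  4  5  6  7
 a  2  1  1  2  3  4  5  5  6
 b  3  2  2  2  3  3  4  5  5
 c  4  3  3  2  3  4  4  5  6
 c  5  4  4  3  3  4  5  5  6
 c  6  5  5  4  4  4  5  6  6
 a  7  6  5  5  4  5  5  5  6
 c  8  7  6  5  5  5  6  6  6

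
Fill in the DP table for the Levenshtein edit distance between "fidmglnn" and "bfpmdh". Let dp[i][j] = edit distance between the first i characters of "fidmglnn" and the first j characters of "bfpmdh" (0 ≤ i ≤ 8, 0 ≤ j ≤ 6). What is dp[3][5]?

3

   ''  b  f  p  m  d  h
''  0  1  2  3  4  5  6
 f  1  1  1  2  3  4  5
 i  2  2  2  2  3  4  5
 d  3  3  3  3  3  3  4
 m  4  4  4  4  3  4  4
 g  5  5  5  5  4  4  5
 l  6  6  6  6  5  5  5
 n  7  7  7  7  6  6  6
 n  8  8  8  8  7  7  7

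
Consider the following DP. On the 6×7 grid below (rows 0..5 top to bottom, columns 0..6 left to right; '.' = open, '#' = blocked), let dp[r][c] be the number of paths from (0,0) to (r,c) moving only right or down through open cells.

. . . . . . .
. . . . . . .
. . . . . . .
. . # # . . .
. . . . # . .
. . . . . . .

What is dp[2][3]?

r\c   0   1   2   3   4   5   6
  0   1   1   1   1   1   1   1
  1   1   2   3   4   5   6   7
  2   1   3   6  10  15  21  28
  3   1   4   0   0  15  36  64
  4   1   5   5   5   0  36 100
  5   1   6  11  16  16  52 152

10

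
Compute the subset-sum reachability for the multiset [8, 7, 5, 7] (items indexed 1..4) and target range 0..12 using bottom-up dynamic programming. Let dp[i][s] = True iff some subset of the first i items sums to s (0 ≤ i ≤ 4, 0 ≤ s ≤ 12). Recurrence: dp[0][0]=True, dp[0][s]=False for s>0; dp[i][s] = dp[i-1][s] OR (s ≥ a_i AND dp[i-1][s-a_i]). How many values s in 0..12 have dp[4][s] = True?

5

i\s   0   1   2   3   4   5   6   7   8   9  10  11  12
  0   T   F   F   F   F   F   F   F   F   F   F   F   F
  1   T   F   F   F   F   F   F   F   T   F   F   F   F
  2   T   F   F   F   F   F   F   T   T   F   F   F   F
  3   T   F   F   F   F   T   F   T   T   F   F   F   T
  4   T   F   F   F   F   T   F   T   T   F   F   F   T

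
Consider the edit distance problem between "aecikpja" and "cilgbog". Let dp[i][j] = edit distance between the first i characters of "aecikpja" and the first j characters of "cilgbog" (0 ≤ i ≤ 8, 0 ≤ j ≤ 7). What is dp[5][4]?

4

   ''  c  i  l  g  b  o  g
''  0  1  2  3  4  5  6  7
 a  1  1  2  3  4  5  6  7
 e  2  2  2  3  4  5  6  7
 c  3  2  3  3  4  5  6  7
 i  4  3  2  3  4  5  6  7
 k  5  4  3  3  4  5  6  7
 p  6  5  4  4  4  5  6  7
 j  7  6  5  5  5  5  6  7
 a  8  7  6  6  6  6  6  7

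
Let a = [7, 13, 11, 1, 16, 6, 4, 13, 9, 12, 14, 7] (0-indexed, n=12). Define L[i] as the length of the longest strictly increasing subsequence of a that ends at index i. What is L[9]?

4

   i    0    1    2    3    4    5    6    7    8    9   10   11
a[i]    7   13   11    1   16    6    4   13    9   12   14    7
L[i]    1    2    2    1    3    2    2    3    3    4    5    3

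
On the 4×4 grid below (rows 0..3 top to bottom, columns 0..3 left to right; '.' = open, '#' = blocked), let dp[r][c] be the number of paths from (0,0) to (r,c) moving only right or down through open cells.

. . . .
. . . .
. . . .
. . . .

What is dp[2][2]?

6

r\c   0   1   2   3
  0   1   1   1   1
  1   1   2   3   4
  2   1   3   6  10
  3   1   4  10  20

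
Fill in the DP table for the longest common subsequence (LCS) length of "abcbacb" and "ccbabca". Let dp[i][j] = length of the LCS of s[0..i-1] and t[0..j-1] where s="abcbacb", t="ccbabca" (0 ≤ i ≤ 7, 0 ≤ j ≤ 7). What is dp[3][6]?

3

   ''  c  c  b  a  b  c  a
''  0  0  0  0  0  0  0  0
 a  0  0  0  0  1  1  1  1
 b  0  0  0  1  1  2  2  2
 c  0  1  1  1  1  2  3  3
 b  0  1  1  2  2  2  3  3
 a  0  1  1  2  3  3  3  4
 c  0  1  2  2  3  3  4  4
 b  0  1  2  3  3  4  4  4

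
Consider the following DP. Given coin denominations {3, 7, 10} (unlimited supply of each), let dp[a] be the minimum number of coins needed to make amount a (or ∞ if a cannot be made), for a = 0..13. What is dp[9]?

 a  0  1  2  3  4  5  6  7  8  9 10 11 12 13
dp  0  -  -  1  -  -  2  1  -  3  1  -  4  2
(- denotes ∞ / unreachable)

3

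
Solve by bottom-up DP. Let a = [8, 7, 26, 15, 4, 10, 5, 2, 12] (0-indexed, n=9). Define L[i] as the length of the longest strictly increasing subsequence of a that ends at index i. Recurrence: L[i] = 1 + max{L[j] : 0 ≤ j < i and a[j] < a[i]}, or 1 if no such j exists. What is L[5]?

   i    0    1    2    3    4    5    6    7    8
a[i]    8    7   26   15    4   10    5    2   12
L[i]    1    1    2    2    1    2    2    1    3

2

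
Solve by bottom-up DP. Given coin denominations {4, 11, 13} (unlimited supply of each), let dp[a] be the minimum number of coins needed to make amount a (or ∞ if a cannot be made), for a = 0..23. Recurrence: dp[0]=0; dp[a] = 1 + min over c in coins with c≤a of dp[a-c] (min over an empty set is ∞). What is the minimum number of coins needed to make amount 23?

 a  0  1  2  3  4  5  6  7  8  9 10 11 12 13 14 15 16 17 18 19 20 21 22 23
dp  0  -  -  -  1  -  -  -  2  -  -  1  3  1  -  2  4  2  -  3  5  3  2  4
(- denotes ∞ / unreachable)

4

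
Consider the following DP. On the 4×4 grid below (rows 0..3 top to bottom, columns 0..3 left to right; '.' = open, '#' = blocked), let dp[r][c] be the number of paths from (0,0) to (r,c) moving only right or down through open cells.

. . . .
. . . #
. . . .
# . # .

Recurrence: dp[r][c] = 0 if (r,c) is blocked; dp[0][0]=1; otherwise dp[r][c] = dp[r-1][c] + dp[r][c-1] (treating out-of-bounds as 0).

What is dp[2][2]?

6

r\c   0   1   2   3
  0   1   1   1   1
  1   1   2   3   0
  2   1   3   6   6
  3   0   3   0   6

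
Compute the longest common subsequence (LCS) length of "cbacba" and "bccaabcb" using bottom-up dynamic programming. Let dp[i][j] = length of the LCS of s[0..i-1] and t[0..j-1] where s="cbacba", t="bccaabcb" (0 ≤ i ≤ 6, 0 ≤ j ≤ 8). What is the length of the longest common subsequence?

   ''  b  c  c  a  a  b  c  b
''  0  0  0  0  0  0  0  0  0
 c  0  0  1  1  1  1  1  1  1
 b  0  1  1  1  1  1  2  2  2
 a  0  1  1  1  2  2  2  2  2
 c  0  1  2  2  2  2  2  3  3
 b  0  1  2  2  2  2  3  3  4
 a  0  1  2  2  3  3  3  3  4

4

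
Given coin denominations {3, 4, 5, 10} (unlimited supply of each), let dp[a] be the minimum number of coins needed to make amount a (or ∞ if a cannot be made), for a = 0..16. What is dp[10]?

1

 a  0  1  2  3  4  5  6  7  8  9 10 11 12 13 14 15 16
dp  0  -  -  1  1  1  2  2  2  2  1  3  3  2  2  2  3
(- denotes ∞ / unreachable)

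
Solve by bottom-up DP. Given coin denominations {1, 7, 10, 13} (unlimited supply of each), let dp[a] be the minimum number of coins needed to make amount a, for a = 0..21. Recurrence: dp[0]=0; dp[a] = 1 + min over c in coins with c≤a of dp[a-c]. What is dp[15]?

3

 a  0  1  2  3  4  5  6  7  8  9 10 11 12 13 14 15 16 17 18 19 20 21
dp  0  1  2  3  4  5  6  1  2  3  1  2  3  1  2  3  4  2  3  4  2  3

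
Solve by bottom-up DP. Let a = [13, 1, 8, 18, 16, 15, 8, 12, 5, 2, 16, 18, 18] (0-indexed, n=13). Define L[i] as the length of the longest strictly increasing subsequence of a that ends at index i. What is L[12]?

5

   i    0    1    2    3    4    5    6    7    8    9   10   11   12
a[i]   13    1    8   18   16   15    8   12    5    2   16   18   18
L[i]    1    1    2    3    3    3    2    3    2    2    4    5    5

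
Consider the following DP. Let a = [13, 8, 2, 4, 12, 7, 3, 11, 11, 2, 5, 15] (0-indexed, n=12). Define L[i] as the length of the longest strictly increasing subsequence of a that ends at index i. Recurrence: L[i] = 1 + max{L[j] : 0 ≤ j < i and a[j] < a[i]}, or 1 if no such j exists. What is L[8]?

4

   i    0    1    2    3    4    5    6    7    8    9   10   11
a[i]   13    8    2    4   12    7    3   11   11    2    5   15
L[i]    1    1    1    2    3    3    2    4    4    1    3    5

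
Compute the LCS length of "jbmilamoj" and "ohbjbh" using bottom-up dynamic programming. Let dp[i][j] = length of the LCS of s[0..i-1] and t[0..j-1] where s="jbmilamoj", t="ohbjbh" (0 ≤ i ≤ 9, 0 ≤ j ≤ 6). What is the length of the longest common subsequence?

2

   ''  o  h  b  j  b  h
''  0  0  0  0  0  0  0
 j  0  0  0  0  1  1  1
 b  0  0  0  1  1  2  2
 m  0  0  0  1  1  2  2
 i  0  0  0  1  1  2  2
 l  0  0  0  1  1  2  2
 a  0  0  0  1  1  2  2
 m  0  0  0  1  1  2  2
 o  0  1  1  1  1  2  2
 j  0  1  1  1  2  2  2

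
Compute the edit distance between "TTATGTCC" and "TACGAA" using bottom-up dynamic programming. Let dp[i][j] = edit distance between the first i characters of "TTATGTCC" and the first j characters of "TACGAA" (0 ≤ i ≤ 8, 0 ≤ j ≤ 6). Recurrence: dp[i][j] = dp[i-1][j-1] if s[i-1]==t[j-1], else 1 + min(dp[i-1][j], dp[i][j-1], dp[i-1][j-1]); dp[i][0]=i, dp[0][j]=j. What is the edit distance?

   ''  T  A  C  G  A  A
''  0  1  2  3  4  5  6
 T  1  0  1  2  3  4  5
 T  2  1  1  2  3  4  5
 A  3  2  1  2  3  3  4
 T  4  3  2  2  3  4  4
 G  5  4  3  3  2  3  4
 T  6  5  4  4  3  3  4
 C  7  6  5  4  4  4  4
 C  8  7  6  5  5  5  5

5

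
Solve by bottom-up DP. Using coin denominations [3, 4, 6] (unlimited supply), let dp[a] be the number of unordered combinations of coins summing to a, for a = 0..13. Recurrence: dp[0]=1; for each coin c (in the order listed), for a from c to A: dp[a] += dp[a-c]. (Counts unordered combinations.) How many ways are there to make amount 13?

2

after  coin     0     1     2     3     4     5     6     7     8     9    10    11    12    13
          3     1     0     0     1     0     0     1     0     0     1     0     0     1     0
          4     1     0     0     1     1     0     1     1     1     1     1     1     2     1
          6     1     0     0     1     1     0     2     1     1     2     2     1     4     2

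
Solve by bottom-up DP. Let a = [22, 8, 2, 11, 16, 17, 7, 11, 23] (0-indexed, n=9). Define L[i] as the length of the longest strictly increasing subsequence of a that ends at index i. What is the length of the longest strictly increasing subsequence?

5

   i    0    1    2    3    4    5    6    7    8
a[i]   22    8    2   11   16   17    7   11   23
L[i]    1    1    1    2    3    4    2    3    5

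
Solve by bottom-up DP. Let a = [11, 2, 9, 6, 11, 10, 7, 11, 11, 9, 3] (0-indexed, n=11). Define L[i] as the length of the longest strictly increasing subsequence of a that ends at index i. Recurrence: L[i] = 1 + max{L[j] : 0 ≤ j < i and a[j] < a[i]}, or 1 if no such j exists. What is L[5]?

3

   i    0    1    2    3    4    5    6    7    8    9   10
a[i]   11    2    9    6   11   10    7   11   11    9    3
L[i]    1    1    2    2    3    3    3    4    4    4    2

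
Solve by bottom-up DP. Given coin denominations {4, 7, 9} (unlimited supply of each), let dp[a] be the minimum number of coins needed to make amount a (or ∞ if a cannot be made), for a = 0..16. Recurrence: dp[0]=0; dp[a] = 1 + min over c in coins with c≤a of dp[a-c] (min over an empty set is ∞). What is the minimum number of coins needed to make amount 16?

2

 a  0  1  2  3  4  5  6  7  8  9 10 11 12 13 14 15 16
dp  0  -  -  -  1  -  -  1  2  1  -  2  3  2  2  3  2
(- denotes ∞ / unreachable)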